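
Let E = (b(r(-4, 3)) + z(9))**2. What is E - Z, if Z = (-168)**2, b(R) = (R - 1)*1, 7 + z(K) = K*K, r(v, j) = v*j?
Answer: -24503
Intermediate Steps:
r(v, j) = j*v
z(K) = -7 + K**2 (z(K) = -7 + K*K = -7 + K**2)
b(R) = -1 + R (b(R) = (-1 + R)*1 = -1 + R)
E = 3721 (E = ((-1 + 3*(-4)) + (-7 + 9**2))**2 = ((-1 - 12) + (-7 + 81))**2 = (-13 + 74)**2 = 61**2 = 3721)
Z = 28224
E - Z = 3721 - 1*28224 = 3721 - 28224 = -24503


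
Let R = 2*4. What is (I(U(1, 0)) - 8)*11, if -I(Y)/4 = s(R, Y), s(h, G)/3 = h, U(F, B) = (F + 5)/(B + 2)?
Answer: -1144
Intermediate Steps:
R = 8
U(F, B) = (5 + F)/(2 + B)
s(h, G) = 3*h
I(Y) = -96 (I(Y) = -12*8 = -4*24 = -96)
(I(U(1, 0)) - 8)*11 = (-96 - 8)*11 = -104*11 = -1144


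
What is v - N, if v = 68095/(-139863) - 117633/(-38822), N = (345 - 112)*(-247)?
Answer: 312502006445875/5429761386 ≈ 57554.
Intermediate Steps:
N = -57551 (N = 233*(-247) = -57551)
v = 13808920189/5429761386 (v = 68095*(-1/139863) - 117633*(-1/38822) = -68095/139863 + 117633/38822 = 13808920189/5429761386 ≈ 2.5432)
v - N = 13808920189/5429761386 - 1*(-57551) = 13808920189/5429761386 + 57551 = 312502006445875/5429761386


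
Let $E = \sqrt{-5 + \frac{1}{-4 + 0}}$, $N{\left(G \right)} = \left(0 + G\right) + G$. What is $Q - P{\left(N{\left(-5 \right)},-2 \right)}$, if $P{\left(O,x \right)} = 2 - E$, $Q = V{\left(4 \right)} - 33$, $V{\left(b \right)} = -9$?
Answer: $-44 + \frac{i \sqrt{21}}{2} \approx -44.0 + 2.2913 i$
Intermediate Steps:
$N{\left(G \right)} = 2 G$ ($N{\left(G \right)} = G + G = 2 G$)
$E = \frac{i \sqrt{21}}{2}$ ($E = \sqrt{-5 + \frac{1}{-4}} = \sqrt{-5 - \frac{1}{4}} = \sqrt{- \frac{21}{4}} = \frac{i \sqrt{21}}{2} \approx 2.2913 i$)
$Q = -42$ ($Q = -9 - 33 = -42$)
$P{\left(O,x \right)} = 2 - \frac{i \sqrt{21}}{2}$
$Q - P{\left(N{\left(-5 \right)},-2 \right)} = -42 - \left(2 - \frac{i \sqrt{21}}{2}\right) = -44 + \frac{i \sqrt{21}}{2}$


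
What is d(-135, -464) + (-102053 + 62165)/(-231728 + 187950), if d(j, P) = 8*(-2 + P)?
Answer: -81582248/21889 ≈ -3727.1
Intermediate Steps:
d(j, P) = -16 + 8*P
d(-135, -464) + (-102053 + 62165)/(-231728 + 187950) = (-16 + 8*(-464)) + (-102053 + 62165)/(-231728 + 187950) = (-16 - 3712) - 39888/(-43778) = -3728 - 39888*(-1/43778) = -3728 + 19944/21889 = -81582248/21889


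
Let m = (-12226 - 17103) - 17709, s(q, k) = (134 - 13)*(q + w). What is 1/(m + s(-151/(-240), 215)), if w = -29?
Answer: -240/12113009 ≈ -1.9813e-5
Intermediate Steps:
s(q, k) = -3509 + 121*q (s(q, k) = (134 - 13)*(q - 29) = 121*(-29 + q) = -3509 + 121*q)
m = -47038 (m = -29329 - 17709 = -47038)
1/(m + s(-151/(-240), 215)) = 1/(-47038 + (-3509 + 121*(-151/(-240)))) = 1/(-47038 + (-3509 + 121*(-151*(-1/240)))) = 1/(-47038 + (-3509 + 121*(151/240))) = 1/(-47038 + (-3509 + 18271/240)) = 1/(-47038 - 823889/240) = 1/(-12113009/240) = -240/12113009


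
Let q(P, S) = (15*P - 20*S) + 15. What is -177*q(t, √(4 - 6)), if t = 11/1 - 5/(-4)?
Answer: -140715/4 + 3540*I*√2 ≈ -35179.0 + 5006.3*I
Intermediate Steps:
t = 49/4 (t = 11*1 - 5*(-¼) = 11 + 5/4 = 49/4 ≈ 12.250)
q(P, S) = 15 - 20*S + 15*P (q(P, S) = (-20*S + 15*P) + 15 = 15 - 20*S + 15*P)
-177*q(t, √(4 - 6)) = -177*(15 - 20*√(4 - 6) + 15*(49/4)) = -177*(15 - 20*I*√2 + 735/4) = -177*(795/4 - 20*I*√2) = -140715/4 + 3540*I*√2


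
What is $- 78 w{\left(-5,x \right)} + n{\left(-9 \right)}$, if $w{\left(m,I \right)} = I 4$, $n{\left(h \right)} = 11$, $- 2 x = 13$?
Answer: $2039$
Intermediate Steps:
$x = - \frac{13}{2}$ ($x = \left(- \frac{1}{2}\right) 13 = - \frac{13}{2} \approx -6.5$)
$w{\left(m,I \right)} = 4 I$
$- 78 w{\left(-5,x \right)} + n{\left(-9 \right)} = - 78 \cdot 4 \left(- \frac{13}{2}\right) + 11 = \left(-78\right) \left(-26\right) + 11 = 2028 + 11 = 2039$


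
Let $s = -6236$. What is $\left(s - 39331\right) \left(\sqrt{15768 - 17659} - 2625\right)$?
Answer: $119613375 - 45567 i \sqrt{1891} \approx 1.1961 \cdot 10^{8} - 1.9815 \cdot 10^{6} i$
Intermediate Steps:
$\left(s - 39331\right) \left(\sqrt{15768 - 17659} - 2625\right) = \left(-6236 - 39331\right) \left(\sqrt{15768 - 17659} - 2625\right) = - 45567 \left(\sqrt{-1891} - 2625\right) = - 45567 \left(i \sqrt{1891} - 2625\right) = - 45567 \left(-2625 + i \sqrt{1891}\right) = 119613375 - 45567 i \sqrt{1891}$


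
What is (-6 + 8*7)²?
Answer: 2500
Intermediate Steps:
(-6 + 8*7)² = (-6 + 56)² = 50² = 2500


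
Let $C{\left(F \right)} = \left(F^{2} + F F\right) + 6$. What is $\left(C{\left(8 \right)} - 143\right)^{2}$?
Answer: $81$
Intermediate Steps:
$C{\left(F \right)} = 6 + 2 F^{2}$ ($C{\left(F \right)} = \left(F^{2} + F^{2}\right) + 6 = 2 F^{2} + 6 = 6 + 2 F^{2}$)
$\left(C{\left(8 \right)} - 143\right)^{2} = \left(\left(6 + 2 \cdot 8^{2}\right) - 143\right)^{2} = \left(\left(6 + 2 \cdot 64\right) - 143\right)^{2} = \left(\left(6 + 128\right) - 143\right)^{2} = \left(134 - 143\right)^{2} = \left(-9\right)^{2} = 81$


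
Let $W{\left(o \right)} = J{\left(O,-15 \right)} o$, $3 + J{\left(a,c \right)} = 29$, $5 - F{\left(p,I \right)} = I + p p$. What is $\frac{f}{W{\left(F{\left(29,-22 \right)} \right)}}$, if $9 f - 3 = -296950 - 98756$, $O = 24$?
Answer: $\frac{3997}{1924} \approx 2.0774$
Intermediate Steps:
$F{\left(p,I \right)} = 5 - I - p^{2}$ ($F{\left(p,I \right)} = 5 - \left(I + p p\right) = 5 - \left(I + p^{2}\right) = 5 - I - p^{2}$)
$J{\left(a,c \right)} = 26$ ($J{\left(a,c \right)} = -3 + 29 = 26$)
$f = -43967$ ($f = \frac{1}{3} + \frac{-296950 - 98756}{9} = \frac{1}{3} + \frac{1}{9} \left(-395706\right) = \frac{1}{3} - \frac{131902}{3} = -43967$)
$W{\left(o \right)} = 26 o$
$\frac{f}{W{\left(F{\left(29,-22 \right)} \right)}} = - \frac{43967}{26 \left(5 - -22 - 29^{2}\right)} = - \frac{43967}{26 \left(5 + 22 - 841\right)} = - \frac{43967}{26 \left(-814\right)} = - \frac{43967}{-21164} = \left(-43967\right) \left(- \frac{1}{21164}\right) = \frac{3997}{1924}$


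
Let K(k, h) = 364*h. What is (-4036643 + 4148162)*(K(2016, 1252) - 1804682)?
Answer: -150434001126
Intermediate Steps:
(-4036643 + 4148162)*(K(2016, 1252) - 1804682) = (-4036643 + 4148162)*(364*1252 - 1804682) = 111519*(455728 - 1804682) = 111519*(-1348954) = -150434001126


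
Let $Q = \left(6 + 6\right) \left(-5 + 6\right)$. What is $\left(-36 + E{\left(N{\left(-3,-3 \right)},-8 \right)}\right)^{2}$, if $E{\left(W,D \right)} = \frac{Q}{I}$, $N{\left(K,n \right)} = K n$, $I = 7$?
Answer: $\frac{57600}{49} \approx 1175.5$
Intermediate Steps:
$Q = 12$ ($Q = 12 \cdot 1 = 12$)
$E{\left(W,D \right)} = \frac{12}{7}$
$\left(-36 + E{\left(N{\left(-3,-3 \right)},-8 \right)}\right)^{2} = \left(-36 + \frac{12}{7}\right)^{2} = \left(- \frac{240}{7}\right)^{2} = \frac{57600}{49}$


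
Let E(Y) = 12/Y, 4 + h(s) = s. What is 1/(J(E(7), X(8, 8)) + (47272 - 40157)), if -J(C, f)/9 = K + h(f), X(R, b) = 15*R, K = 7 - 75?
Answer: 1/6683 ≈ 0.00014963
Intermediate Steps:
K = -68
h(s) = -4 + s
J(C, f) = 648 - 9*f (J(C, f) = -9*(-68 + (-4 + f)) = -9*(-72 + f) = 648 - 9*f)
1/(J(E(7), X(8, 8)) + (47272 - 40157)) = 1/((648 - 135*8) + (47272 - 40157)) = 1/((648 - 9*120) + 7115) = 1/((648 - 1080) + 7115) = 1/(-432 + 7115) = 1/6683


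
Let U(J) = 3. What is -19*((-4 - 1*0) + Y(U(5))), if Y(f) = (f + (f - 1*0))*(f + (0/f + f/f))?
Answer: -380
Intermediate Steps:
Y(f) = 2*f*(1 + f) (Y(f) = (f + (f + 0))*(f + (0 + 1)) = (f + f)*(f + 1) = (2*f)*(1 + f) = 2*f*(1 + f))
-19*((-4 - 1*0) + Y(U(5))) = -19*((-4 - 1*0) + 2*3*(1 + 3)) = -19*((-4 + 0) + 2*3*4) = -19*(-4 + 24) = -19*20 = -380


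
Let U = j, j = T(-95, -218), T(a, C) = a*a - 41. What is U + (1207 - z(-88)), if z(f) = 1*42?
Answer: 10149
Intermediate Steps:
z(f) = 42
T(a, C) = -41 + a**2 (T(a, C) = a**2 - 41 = -41 + a**2)
j = 8984 (j = -41 + (-95)**2 = -41 + 9025 = 8984)
U = 8984
U + (1207 - z(-88)) = 8984 + (1207 - 1*42) = 8984 + (1207 - 42) = 8984 + 1165 = 10149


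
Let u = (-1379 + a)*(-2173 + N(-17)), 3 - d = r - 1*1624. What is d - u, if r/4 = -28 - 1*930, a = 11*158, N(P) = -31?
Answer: 796695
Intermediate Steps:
a = 1738
r = -3832 (r = 4*(-28 - 1*930) = 4*(-28 - 930) = 4*(-958) = -3832)
d = 5459 (d = 3 - (-3832 - 1*1624) = 3 - (-3832 - 1624) = 3 - 1*(-5456) = 3 + 5456 = 5459)
u = -791236 (u = (-1379 + 1738)*(-2173 - 31) = 359*(-2204) = -791236)
d - u = 5459 - 1*(-791236) = 5459 + 791236 = 796695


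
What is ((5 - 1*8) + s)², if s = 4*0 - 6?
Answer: 81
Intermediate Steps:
s = -6 (s = 0 - 6 = -6)
((5 - 1*8) + s)² = ((5 - 1*8) - 6)² = ((5 - 8) - 6)² = (-3 - 6)² = (-9)² = 81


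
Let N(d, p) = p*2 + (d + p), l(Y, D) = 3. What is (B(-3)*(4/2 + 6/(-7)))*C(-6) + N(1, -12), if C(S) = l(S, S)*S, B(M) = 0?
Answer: -35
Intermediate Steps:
N(d, p) = d + 3*p (N(d, p) = 2*p + (d + p) = d + 3*p)
C(S) = 3*S
(B(-3)*(4/2 + 6/(-7)))*C(-6) + N(1, -12) = (0*(4/2 + 6/(-7)))*(3*(-6)) + (1 + 3*(-12)) = (0*(4*(½) + 6*(-⅐)))*(-18) + (1 - 36) = (0*(2 - 6/7))*(-18) - 35 = (0*(8/7))*(-18) - 35 = 0*(-18) - 35 = 0 - 35 = -35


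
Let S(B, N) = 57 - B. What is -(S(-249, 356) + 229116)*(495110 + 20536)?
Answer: -118300536612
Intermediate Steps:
-(S(-249, 356) + 229116)*(495110 + 20536) = -((57 - 1*(-249)) + 229116)*(495110 + 20536) = -((57 + 249) + 229116)*515646 = -(306 + 229116)*515646 = -229422*515646 = -1*118300536612 = -118300536612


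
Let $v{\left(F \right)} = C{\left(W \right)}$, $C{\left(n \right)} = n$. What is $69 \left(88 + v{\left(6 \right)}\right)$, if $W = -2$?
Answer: $5934$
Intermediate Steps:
$v{\left(F \right)} = -2$
$69 \left(88 + v{\left(6 \right)}\right) = 69 \left(88 - 2\right) = 69 \cdot 86 = 5934$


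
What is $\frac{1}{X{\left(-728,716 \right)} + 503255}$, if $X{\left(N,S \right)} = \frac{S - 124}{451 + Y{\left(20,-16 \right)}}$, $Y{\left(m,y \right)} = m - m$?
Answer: $\frac{451}{226968597} \approx 1.9871 \cdot 10^{-6}$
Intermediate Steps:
$Y{\left(m,y \right)} = 0$
$X{\left(N,S \right)} = - \frac{124}{451} + \frac{S}{451}$ ($X{\left(N,S \right)} = \frac{S - 124}{451 + 0} = \frac{-124 + S}{451} = \left(-124 + S\right) \frac{1}{451} = - \frac{124}{451} + \frac{S}{451}$)
$\frac{1}{X{\left(-728,716 \right)} + 503255} = \frac{1}{\left(- \frac{124}{451} + \frac{1}{451} \cdot 716\right) + 503255} = \frac{1}{\left(- \frac{124}{451} + \frac{716}{451}\right) + 503255} = \frac{1}{\frac{592}{451} + 503255} = \frac{1}{\frac{226968597}{451}} = \frac{451}{226968597}$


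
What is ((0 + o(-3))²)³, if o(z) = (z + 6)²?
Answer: 531441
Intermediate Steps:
o(z) = (6 + z)²
((0 + o(-3))²)³ = ((0 + (6 - 3)²)²)³ = ((0 + 3²)²)³ = ((0 + 9)²)³ = (9²)³ = 81³ = 531441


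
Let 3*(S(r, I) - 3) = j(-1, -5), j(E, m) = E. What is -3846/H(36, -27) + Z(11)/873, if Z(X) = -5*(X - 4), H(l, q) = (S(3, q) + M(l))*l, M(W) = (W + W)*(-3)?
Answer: 514793/1117440 ≈ 0.46069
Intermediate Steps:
S(r, I) = 8/3 (S(r, I) = 3 + (⅓)*(-1) = 3 - ⅓ = 8/3)
M(W) = -6*W (M(W) = (2*W)*(-3) = -6*W)
H(l, q) = l*(8/3 - 6*l) (H(l, q) = (8/3 - 6*l)*l = l*(8/3 - 6*l))
Z(X) = 20 - 5*X (Z(X) = -5*(-4 + X) = 20 - 5*X)
-3846/H(36, -27) + Z(11)/873 = -3846*1/(24*(4 - 9*36)) + (20 - 5*11)/873 = -3846*1/(24*(4 - 324)) + (20 - 55)*(1/873) = -3846/((⅔)*36*(-320)) - 35*1/873 = -3846/(-7680) - 35/873 = -3846*(-1/7680) - 35/873 = 641/1280 - 35/873 = 514793/1117440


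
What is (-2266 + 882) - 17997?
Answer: -19381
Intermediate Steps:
(-2266 + 882) - 17997 = -1384 - 17997 = -19381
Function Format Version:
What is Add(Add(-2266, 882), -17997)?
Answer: -19381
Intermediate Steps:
Add(Add(-2266, 882), -17997) = Add(-1384, -17997) = -19381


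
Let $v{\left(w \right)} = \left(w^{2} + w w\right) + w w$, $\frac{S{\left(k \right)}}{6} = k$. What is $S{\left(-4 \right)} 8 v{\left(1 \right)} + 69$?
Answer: $-507$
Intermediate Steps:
$S{\left(k \right)} = 6 k$
$v{\left(w \right)} = 3 w^{2}$ ($v{\left(w \right)} = \left(w^{2} + w^{2}\right) + w^{2} = 2 w^{2} + w^{2} = 3 w^{2}$)
$S{\left(-4 \right)} 8 v{\left(1 \right)} + 69 = 6 \left(-4\right) 8 \cdot 3 \cdot 1^{2} + 69 = \left(-24\right) 8 \cdot 3 \cdot 1 + 69 = \left(-192\right) 3 + 69 = -576 + 69 = -507$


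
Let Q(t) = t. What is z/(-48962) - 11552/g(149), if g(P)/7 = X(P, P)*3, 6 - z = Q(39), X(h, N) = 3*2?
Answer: -282802433/3084606 ≈ -91.682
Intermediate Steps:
X(h, N) = 6
z = -33 (z = 6 - 1*39 = 6 - 39 = -33)
g(P) = 126 (g(P) = 7*(6*3) = 7*18 = 126)
z/(-48962) - 11552/g(149) = -33/(-48962) - 11552/126 = -33*(-1/48962) - 11552*1/126 = 33/48962 - 5776/63 = -282802433/3084606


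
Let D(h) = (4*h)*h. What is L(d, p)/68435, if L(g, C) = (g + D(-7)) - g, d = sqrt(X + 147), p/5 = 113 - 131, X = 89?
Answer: 196/68435 ≈ 0.0028640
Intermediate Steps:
D(h) = 4*h**2
p = -90 (p = 5*(113 - 131) = 5*(-18) = -90)
d = 2*sqrt(59) (d = sqrt(89 + 147) = sqrt(236) = 2*sqrt(59) ≈ 15.362)
L(g, C) = 196 (L(g, C) = (g + 4*(-7)**2) - g = (g + 4*49) - g = (g + 196) - g = (196 + g) - g = 196)
L(d, p)/68435 = 196/68435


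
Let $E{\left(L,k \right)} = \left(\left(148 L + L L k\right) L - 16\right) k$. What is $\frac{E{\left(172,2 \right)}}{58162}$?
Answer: $\frac{14555312}{29081} \approx 500.51$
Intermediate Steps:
$E{\left(L,k \right)} = k \left(-16 + L \left(148 L + k L^{2}\right)\right)$ ($E{\left(L,k \right)} = \left(\left(148 L + L^{2} k\right) L - 16\right) k = \left(\left(148 L + k L^{2}\right) L - 16\right) k = \left(L \left(148 L + k L^{2}\right) - 16\right) k = \left(-16 + L \left(148 L + k L^{2}\right)\right) k = k \left(-16 + L \left(148 L + k L^{2}\right)\right)$)
$\frac{E{\left(172,2 \right)}}{58162} = \frac{2 \left(-16 + 148 \cdot 172^{2} + 2 \cdot 172^{3}\right)}{58162} = 2 \left(-16 + 148 \cdot 29584 + 2 \cdot 5088448\right) \frac{1}{58162} = 2 \left(-16 + 4378432 + 10176896\right) \frac{1}{58162} = 2 \cdot 14555312 \cdot \frac{1}{58162} = 29110624 \cdot \frac{1}{58162} = \frac{14555312}{29081}$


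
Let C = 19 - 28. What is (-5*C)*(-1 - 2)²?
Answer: 405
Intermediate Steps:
C = -9
(-5*C)*(-1 - 2)² = (-5*(-9))*(-1 - 2)² = 45*(-3)² = 45*9 = 405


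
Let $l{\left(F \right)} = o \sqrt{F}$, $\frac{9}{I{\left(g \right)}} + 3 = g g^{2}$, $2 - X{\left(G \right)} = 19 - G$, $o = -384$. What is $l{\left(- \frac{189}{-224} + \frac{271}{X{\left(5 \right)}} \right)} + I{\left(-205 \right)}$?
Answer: $- \frac{9}{8615128} - 16 i \sqrt{12522} \approx -1.0447 \cdot 10^{-6} - 1790.4 i$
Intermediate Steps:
$X{\left(G \right)} = -17 + G$ ($X{\left(G \right)} = 2 - \left(19 - G\right) = 2 + \left(-19 + G\right) = -17 + G$)
$I{\left(g \right)} = \frac{9}{-3 + g^{3}}$ ($I{\left(g \right)} = \frac{9}{-3 + g g^{2}} = \frac{9}{-3 + g^{3}}$)
$l{\left(F \right)} = - 384 \sqrt{F}$
$l{\left(- \frac{189}{-224} + \frac{271}{X{\left(5 \right)}} \right)} + I{\left(-205 \right)} = - 384 \sqrt{- \frac{189}{-224} + \frac{271}{-17 + 5}} + \frac{9}{-3 + \left(-205\right)^{3}} = - 384 \sqrt{\left(-189\right) \left(- \frac{1}{224}\right) + \frac{271}{-12}} + \frac{9}{-3 - 8615125} = - 384 \sqrt{\frac{27}{32} + 271 \left(- \frac{1}{12}\right)} + \frac{9}{-8615128} = - 384 \sqrt{\frac{27}{32} - \frac{271}{12}} + 9 \left(- \frac{1}{8615128}\right) = - 384 \sqrt{- \frac{2087}{96}} - \frac{9}{8615128} = - 384 \frac{i \sqrt{12522}}{24} - \frac{9}{8615128} = - 16 i \sqrt{12522} - \frac{9}{8615128} = - \frac{9}{8615128} - 16 i \sqrt{12522}$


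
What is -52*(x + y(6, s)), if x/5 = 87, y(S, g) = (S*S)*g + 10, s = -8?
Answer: -8164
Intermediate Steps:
y(S, g) = 10 + g*S² (y(S, g) = S²*g + 10 = g*S² + 10 = 10 + g*S²)
x = 435 (x = 5*87 = 435)
-52*(x + y(6, s)) = -52*(435 + (10 - 8*6²)) = -52*(435 + (10 - 8*36)) = -52*(435 + (10 - 288)) = -52*(435 - 278) = -52*157 = -8164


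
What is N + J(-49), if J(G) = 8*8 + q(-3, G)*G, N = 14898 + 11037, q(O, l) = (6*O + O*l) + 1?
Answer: 19629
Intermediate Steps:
q(O, l) = 1 + 6*O + O*l
N = 25935
J(G) = 64 + G*(-17 - 3*G) (J(G) = 8*8 + (1 + 6*(-3) - 3*G)*G = 64 + (1 - 18 - 3*G)*G = 64 + (-17 - 3*G)*G = 64 + G*(-17 - 3*G))
N + J(-49) = 25935 + (64 - 1*(-49)*(17 + 3*(-49))) = 25935 + (64 - 1*(-49)*(17 - 147)) = 25935 + (64 - 1*(-49)*(-130)) = 25935 + (64 - 6370) = 25935 - 6306 = 19629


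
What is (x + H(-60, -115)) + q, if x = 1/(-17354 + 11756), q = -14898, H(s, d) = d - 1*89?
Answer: -84540997/5598 ≈ -15102.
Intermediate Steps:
H(s, d) = -89 + d (H(s, d) = d - 89 = -89 + d)
x = -1/5598 (x = 1/(-5598) = -1/5598 ≈ -0.00017864)
(x + H(-60, -115)) + q = (-1/5598 + (-89 - 115)) - 14898 = (-1/5598 - 204) - 14898 = -1141993/5598 - 14898 = -84540997/5598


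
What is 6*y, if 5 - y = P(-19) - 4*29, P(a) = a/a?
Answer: 720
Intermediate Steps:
P(a) = 1
y = 120 (y = 5 - (1 - 4*29) = 5 - (1 - 1*116) = 5 - (1 - 116) = 5 - 1*(-115) = 5 + 115 = 120)
6*y = 6*120 = 720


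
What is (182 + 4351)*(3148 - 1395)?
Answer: 7946349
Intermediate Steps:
(182 + 4351)*(3148 - 1395) = 4533*1753 = 7946349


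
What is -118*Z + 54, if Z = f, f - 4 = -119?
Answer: 13624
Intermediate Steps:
f = -115 (f = 4 - 119 = -115)
Z = -115
-118*Z + 54 = -118*(-115) + 54 = 13570 + 54 = 13624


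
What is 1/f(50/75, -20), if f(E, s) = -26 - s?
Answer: -⅙ ≈ -0.16667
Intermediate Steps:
1/f(50/75, -20) = 1/(-26 - 1*(-20)) = 1/(-26 + 20) = 1/(-6) = -⅙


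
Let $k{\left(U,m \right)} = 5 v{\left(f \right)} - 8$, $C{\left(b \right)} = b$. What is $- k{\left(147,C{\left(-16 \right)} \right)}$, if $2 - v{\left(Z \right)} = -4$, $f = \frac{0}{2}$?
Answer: $-22$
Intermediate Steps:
$f = 0$ ($f = 0 \cdot \frac{1}{2} = 0$)
$v{\left(Z \right)} = 6$ ($v{\left(Z \right)} = 2 - -4 = 2 + 4 = 6$)
$k{\left(U,m \right)} = 22$ ($k{\left(U,m \right)} = 5 \cdot 6 - 8 = 30 - 8 = 22$)
$- k{\left(147,C{\left(-16 \right)} \right)} = \left(-1\right) 22 = -22$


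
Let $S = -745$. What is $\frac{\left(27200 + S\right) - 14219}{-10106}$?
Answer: $- \frac{6118}{5053} \approx -1.2108$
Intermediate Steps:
$\frac{\left(27200 + S\right) - 14219}{-10106} = \frac{\left(27200 - 745\right) - 14219}{-10106} = \left(26455 - 14219\right) \left(- \frac{1}{10106}\right) = 12236 \left(- \frac{1}{10106}\right) = - \frac{6118}{5053}$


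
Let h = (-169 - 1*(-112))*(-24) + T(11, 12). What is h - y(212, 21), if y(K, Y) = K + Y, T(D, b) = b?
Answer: 1147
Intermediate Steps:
h = 1380 (h = (-169 - 1*(-112))*(-24) + 12 = (-169 + 112)*(-24) + 12 = -57*(-24) + 12 = 1368 + 12 = 1380)
h - y(212, 21) = 1380 - (212 + 21) = 1380 - 1*233 = 1380 - 233 = 1147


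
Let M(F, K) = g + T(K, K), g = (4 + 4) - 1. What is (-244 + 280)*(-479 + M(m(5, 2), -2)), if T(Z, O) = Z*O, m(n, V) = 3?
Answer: -16848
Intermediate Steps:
T(Z, O) = O*Z
g = 7 (g = 8 - 1 = 7)
M(F, K) = 7 + K² (M(F, K) = 7 + K*K = 7 + K²)
(-244 + 280)*(-479 + M(m(5, 2), -2)) = (-244 + 280)*(-479 + (7 + (-2)²)) = 36*(-479 + (7 + 4)) = 36*(-479 + 11) = 36*(-468) = -16848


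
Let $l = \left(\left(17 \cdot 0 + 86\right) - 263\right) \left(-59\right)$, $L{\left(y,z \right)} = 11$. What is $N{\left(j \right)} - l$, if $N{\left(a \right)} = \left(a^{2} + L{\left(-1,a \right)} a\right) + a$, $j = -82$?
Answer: $-4703$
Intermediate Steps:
$N{\left(a \right)} = a^{2} + 12 a$ ($N{\left(a \right)} = \left(a^{2} + 11 a\right) + a = a^{2} + 12 a$)
$l = 10443$ ($l = \left(\left(0 + 86\right) - 263\right) \left(-59\right) = \left(86 - 263\right) \left(-59\right) = \left(-177\right) \left(-59\right) = 10443$)
$N{\left(j \right)} - l = - 82 \left(12 - 82\right) - 10443 = \left(-82\right) \left(-70\right) - 10443 = 5740 - 10443 = -4703$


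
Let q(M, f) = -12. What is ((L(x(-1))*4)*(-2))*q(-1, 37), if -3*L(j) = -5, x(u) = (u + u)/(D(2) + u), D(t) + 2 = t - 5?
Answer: 160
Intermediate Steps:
D(t) = -7 + t (D(t) = -2 + (t - 5) = -2 + (-5 + t) = -7 + t)
x(u) = 2*u/(-5 + u) (x(u) = (u + u)/((-7 + 2) + u) = (2*u)/(-5 + u) = 2*u/(-5 + u))
L(j) = 5/3 (L(j) = -⅓*(-5) = 5/3)
((L(x(-1))*4)*(-2))*q(-1, 37) = (((5/3)*4)*(-2))*(-12) = ((20/3)*(-2))*(-12) = -40/3*(-12) = 160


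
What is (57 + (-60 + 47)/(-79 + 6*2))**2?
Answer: 14684224/4489 ≈ 3271.2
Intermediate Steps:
(57 + (-60 + 47)/(-79 + 6*2))**2 = (57 - 13/(-79 + 12))**2 = (57 - 13/(-67))**2 = (57 - 13*(-1/67))**2 = (57 + 13/67)**2 = (3832/67)**2 = 14684224/4489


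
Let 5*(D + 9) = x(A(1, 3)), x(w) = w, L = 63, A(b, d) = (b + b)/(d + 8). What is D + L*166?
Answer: 574697/55 ≈ 10449.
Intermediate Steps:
A(b, d) = 2*b/(8 + d) (A(b, d) = (2*b)/(8 + d) = 2*b/(8 + d))
D = -493/55 (D = -9 + (2*1/(8 + 3))/5 = -9 + (2*1/11)/5 = -9 + (2*1*(1/11))/5 = -9 + (⅕)*(2/11) = -9 + 2/55 = -493/55 ≈ -8.9636)
D + L*166 = -493/55 + 63*166 = -493/55 + 10458 = 574697/55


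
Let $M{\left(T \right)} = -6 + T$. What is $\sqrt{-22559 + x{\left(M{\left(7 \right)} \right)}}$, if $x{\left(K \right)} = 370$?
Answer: $i \sqrt{22189} \approx 148.96 i$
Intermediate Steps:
$\sqrt{-22559 + x{\left(M{\left(7 \right)} \right)}} = \sqrt{-22559 + 370} = \sqrt{-22189} = i \sqrt{22189}$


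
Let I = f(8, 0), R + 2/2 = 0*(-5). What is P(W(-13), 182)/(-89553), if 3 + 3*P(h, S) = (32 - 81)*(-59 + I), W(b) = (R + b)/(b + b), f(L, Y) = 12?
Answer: -2300/268659 ≈ -0.0085610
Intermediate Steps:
R = -1 (R = -1 + 0*(-5) = -1 + 0 = -1)
I = 12
W(b) = (-1 + b)/(2*b) (W(b) = (-1 + b)/(b + b) = (-1 + b)/((2*b)) = (-1 + b)*(1/(2*b)) = (-1 + b)/(2*b))
P(h, S) = 2300/3 (P(h, S) = -1 + ((32 - 81)*(-59 + 12))/3 = -1 + (-49*(-47))/3 = -1 + (1/3)*2303 = -1 + 2303/3 = 2300/3)
P(W(-13), 182)/(-89553) = (2300/3)/(-89553) = (2300/3)*(-1/89553) = -2300/268659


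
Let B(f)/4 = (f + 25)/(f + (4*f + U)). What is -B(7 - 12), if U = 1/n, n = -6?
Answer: 480/151 ≈ 3.1788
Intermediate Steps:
U = -1/6 (U = 1/(-6) = -1/6 ≈ -0.16667)
B(f) = 4*(25 + f)/(-1/6 + 5*f) (B(f) = 4*((f + 25)/(f + (4*f - 1/6))) = 4*((25 + f)/(f + (-1/6 + 4*f))) = 4*((25 + f)/(-1/6 + 5*f)) = 4*(25 + f)/(-1/6 + 5*f))
-B(7 - 12) = -24*(25 + (7 - 12))/(-1 + 30*(7 - 12)) = -24*(25 - 5)/(-1 + 30*(-5)) = -24*20/(-1 - 150) = -24*20/(-151) = -24*(-1)*20/151 = -1*(-480/151) = 480/151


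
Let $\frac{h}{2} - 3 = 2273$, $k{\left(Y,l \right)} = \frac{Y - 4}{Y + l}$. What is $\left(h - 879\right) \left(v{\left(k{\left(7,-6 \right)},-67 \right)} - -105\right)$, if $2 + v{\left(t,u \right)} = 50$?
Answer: $561969$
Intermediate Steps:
$k{\left(Y,l \right)} = \frac{-4 + Y}{Y + l}$
$v{\left(t,u \right)} = 48$ ($v{\left(t,u \right)} = -2 + 50 = 48$)
$h = 4552$ ($h = 6 + 2 \cdot 2273 = 6 + 4546 = 4552$)
$\left(h - 879\right) \left(v{\left(k{\left(7,-6 \right)},-67 \right)} - -105\right) = \left(4552 - 879\right) \left(48 - -105\right) = 3673 \left(48 + \left(120 - 15\right)\right) = 3673 \left(48 + 105\right) = 3673 \cdot 153 = 561969$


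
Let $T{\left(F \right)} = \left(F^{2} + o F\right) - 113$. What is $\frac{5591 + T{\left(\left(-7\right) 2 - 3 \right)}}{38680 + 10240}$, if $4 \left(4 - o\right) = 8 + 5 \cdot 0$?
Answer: $\frac{5733}{48920} \approx 0.11719$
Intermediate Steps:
$o = 2$ ($o = 4 - \frac{8 + 5 \cdot 0}{4} = 4 - \frac{8 + 0}{4} = 4 - 2 = 2$)
$T{\left(F \right)} = -113 + F^{2} + 2 F$ ($T{\left(F \right)} = \left(F^{2} + 2 F\right) - 113 = -113 + F^{2} + 2 F$)
$\frac{5591 + T{\left(\left(-7\right) 2 - 3 \right)}}{38680 + 10240} = \frac{5591 + \left(-113 + \left(\left(-7\right) 2 - 3\right)^{2} + 2 \left(\left(-7\right) 2 - 3\right)\right)}{38680 + 10240} = \frac{5591 + \left(-113 + \left(-14 - 3\right)^{2} + 2 \left(-14 - 3\right)\right)}{48920} = \left(5591 + \left(-113 + \left(-17\right)^{2} + 2 \left(-17\right)\right)\right) \frac{1}{48920} = \left(5591 - -142\right) \frac{1}{48920} = \left(5591 + 142\right) \frac{1}{48920} = 5733 \cdot \frac{1}{48920} = \frac{5733}{48920}$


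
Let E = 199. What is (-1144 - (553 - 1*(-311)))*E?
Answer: -399592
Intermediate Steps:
(-1144 - (553 - 1*(-311)))*E = (-1144 - (553 - 1*(-311)))*199 = (-1144 - (553 + 311))*199 = (-1144 - 1*864)*199 = (-1144 - 864)*199 = -2008*199 = -399592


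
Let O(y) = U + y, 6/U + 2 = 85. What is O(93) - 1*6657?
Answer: -544806/83 ≈ -6563.9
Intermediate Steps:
U = 6/83 (U = 6/(-2 + 85) = 6/83 ≈ 0.072289)
O(y) = 6/83 + y
O(93) - 1*6657 = (6/83 + 93) - 1*6657 = 7725/83 - 6657 = -544806/83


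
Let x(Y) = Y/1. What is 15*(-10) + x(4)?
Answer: -146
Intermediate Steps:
x(Y) = Y (x(Y) = Y*1 = Y)
15*(-10) + x(4) = 15*(-10) + 4 = -150 + 4 = -146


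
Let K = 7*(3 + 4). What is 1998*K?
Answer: 97902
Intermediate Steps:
K = 49 (K = 7*7 = 49)
1998*K = 1998*49 = 97902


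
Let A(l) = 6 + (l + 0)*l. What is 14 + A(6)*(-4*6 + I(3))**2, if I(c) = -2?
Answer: 28406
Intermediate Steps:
A(l) = 6 + l**2 (A(l) = 6 + l*l = 6 + l**2)
14 + A(6)*(-4*6 + I(3))**2 = 14 + (6 + 6**2)*(-4*6 - 2)**2 = 14 + (6 + 36)*(-24 - 2)**2 = 14 + 42*(-26)**2 = 14 + 42*676 = 14 + 28392 = 28406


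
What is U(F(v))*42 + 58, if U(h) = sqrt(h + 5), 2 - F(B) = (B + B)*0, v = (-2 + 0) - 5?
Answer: 58 + 42*sqrt(7) ≈ 169.12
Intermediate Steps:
v = -7 (v = -2 - 5 = -7)
F(B) = 2 (F(B) = 2 - (B + B)*0 = 2 - 2*B*0 = 2 - 1*0 = 2 + 0 = 2)
U(h) = sqrt(5 + h)
U(F(v))*42 + 58 = sqrt(5 + 2)*42 + 58 = sqrt(7)*42 + 58 = 42*sqrt(7) + 58 = 58 + 42*sqrt(7)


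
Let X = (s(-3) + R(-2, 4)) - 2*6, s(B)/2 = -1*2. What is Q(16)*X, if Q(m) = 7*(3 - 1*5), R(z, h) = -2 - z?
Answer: 224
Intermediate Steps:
s(B) = -4 (s(B) = 2*(-1*2) = 2*(-2) = -4)
Q(m) = -14 (Q(m) = 7*(3 - 5) = 7*(-2) = -14)
X = -16 (X = (-4 + (-2 - 1*(-2))) - 2*6 = (-4 + (-2 + 2)) - 12 = (-4 + 0) - 12 = -4 - 12 = -16)
Q(16)*X = -14*(-16) = 224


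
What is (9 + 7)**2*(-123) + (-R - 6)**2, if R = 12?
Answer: -31164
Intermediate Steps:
(9 + 7)**2*(-123) + (-R - 6)**2 = (9 + 7)**2*(-123) + (-1*12 - 6)**2 = 16**2*(-123) + (-12 - 6)**2 = 256*(-123) + (-18)**2 = -31488 + 324 = -31164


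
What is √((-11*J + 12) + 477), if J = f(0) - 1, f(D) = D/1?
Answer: 10*√5 ≈ 22.361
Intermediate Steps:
f(D) = D (f(D) = D*1 = D)
J = -1 (J = 0 - 1 = -1)
√((-11*J + 12) + 477) = √((-11*(-1) + 12) + 477) = √((11 + 12) + 477) = √(23 + 477) = √500 = 10*√5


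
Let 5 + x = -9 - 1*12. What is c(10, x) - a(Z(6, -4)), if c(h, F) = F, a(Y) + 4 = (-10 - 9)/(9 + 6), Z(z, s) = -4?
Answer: -311/15 ≈ -20.733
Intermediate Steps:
a(Y) = -79/15 (a(Y) = -4 + (-10 - 9)/(9 + 6) = -4 - 19/15 = -79/15)
x = -26 (x = -5 + (-9 - 1*12) = -5 + (-9 - 12) = -5 - 21 = -26)
c(10, x) - a(Z(6, -4)) = -26 - 1*(-79/15) = -26 + 79/15 = -311/15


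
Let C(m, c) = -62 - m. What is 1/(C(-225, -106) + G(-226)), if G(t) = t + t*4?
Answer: -1/967 ≈ -0.0010341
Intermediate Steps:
G(t) = 5*t (G(t) = t + 4*t = 5*t)
1/(C(-225, -106) + G(-226)) = 1/((-62 - 1*(-225)) + 5*(-226)) = 1/((-62 + 225) - 1130) = 1/(163 - 1130) = 1/(-967) = -1/967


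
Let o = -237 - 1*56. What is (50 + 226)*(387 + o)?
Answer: 25944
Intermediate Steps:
o = -293 (o = -237 - 56 = -293)
(50 + 226)*(387 + o) = (50 + 226)*(387 - 293) = 276*94 = 25944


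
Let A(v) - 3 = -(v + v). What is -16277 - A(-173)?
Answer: -16626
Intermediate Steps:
A(v) = 3 - 2*v (A(v) = 3 - (v + v) = 3 - 2*v)
-16277 - A(-173) = -16277 - (3 - 2*(-173)) = -16277 - (3 + 346) = -16277 - 1*349 = -16277 - 349 = -16626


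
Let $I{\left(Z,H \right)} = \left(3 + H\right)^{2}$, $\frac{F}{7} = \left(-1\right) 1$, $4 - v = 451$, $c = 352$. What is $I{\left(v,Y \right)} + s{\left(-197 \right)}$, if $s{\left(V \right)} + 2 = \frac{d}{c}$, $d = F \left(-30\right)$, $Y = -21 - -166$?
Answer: $\frac{3854857}{176} \approx 21903.0$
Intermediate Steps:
$v = -447$ ($v = 4 - 451 = -447$)
$F = -7$ ($F = 7 \left(\left(-1\right) 1\right) = 7 \left(-1\right) = -7$)
$Y = 145$ ($Y = -21 + 166 = 145$)
$d = 210$ ($d = \left(-7\right) \left(-30\right) = 210$)
$s{\left(V \right)} = - \frac{247}{176}$ ($s{\left(V \right)} = -2 + \frac{210}{352} = -2 + 210 \cdot \frac{1}{352} = -2 + \frac{105}{176} = - \frac{247}{176}$)
$I{\left(v,Y \right)} + s{\left(-197 \right)} = \left(3 + 145\right)^{2} - \frac{247}{176} = 148^{2} - \frac{247}{176} = 21904 - \frac{247}{176} = \frac{3854857}{176}$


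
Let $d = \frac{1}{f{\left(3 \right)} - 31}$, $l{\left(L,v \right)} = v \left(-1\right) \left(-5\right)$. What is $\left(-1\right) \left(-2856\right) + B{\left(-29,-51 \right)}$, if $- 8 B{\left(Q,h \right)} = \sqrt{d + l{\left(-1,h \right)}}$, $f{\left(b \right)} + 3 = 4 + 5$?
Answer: $2856 - \frac{i \sqrt{1594}}{20} \approx 2856.0 - 1.9962 i$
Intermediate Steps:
$f{\left(b \right)} = 6$ ($f{\left(b \right)} = -3 + \left(4 + 5\right) = -3 + 9 = 6$)
$l{\left(L,v \right)} = 5 v$ ($l{\left(L,v \right)} = - v \left(-5\right) = 5 v$)
$d = - \frac{1}{25}$ ($d = \frac{1}{6 - 31} = \frac{1}{-25} = - \frac{1}{25} \approx -0.04$)
$B{\left(Q,h \right)} = - \frac{\sqrt{- \frac{1}{25} + 5 h}}{8}$
$\left(-1\right) \left(-2856\right) + B{\left(-29,-51 \right)} = \left(-1\right) \left(-2856\right) - \frac{\sqrt{-1 + 125 \left(-51\right)}}{40} = 2856 - \frac{\sqrt{-1 - 6375}}{40} = 2856 - \frac{\sqrt{-6376}}{40} = 2856 - \frac{2 i \sqrt{1594}}{40} = 2856 - \frac{i \sqrt{1594}}{20}$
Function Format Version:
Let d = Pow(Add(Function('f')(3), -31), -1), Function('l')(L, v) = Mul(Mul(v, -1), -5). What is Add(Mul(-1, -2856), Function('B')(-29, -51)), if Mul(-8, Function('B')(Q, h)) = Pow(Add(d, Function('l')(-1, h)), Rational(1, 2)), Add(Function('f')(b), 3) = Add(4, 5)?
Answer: Add(2856, Mul(Rational(-1, 20), I, Pow(1594, Rational(1, 2)))) ≈ Add(2856.0, Mul(-1.9962, I))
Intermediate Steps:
Function('f')(b) = 6 (Function('f')(b) = Add(-3, Add(4, 5)) = Add(-3, 9) = 6)
Function('l')(L, v) = Mul(5, v) (Function('l')(L, v) = Mul(Mul(-1, v), -5) = Mul(5, v))
d = Rational(-1, 25) (d = Pow(Add(6, -31), -1) = Pow(-25, -1) = Rational(-1, 25) ≈ -0.040000)
Function('B')(Q, h) = Mul(Rational(-1, 8), Pow(Add(Rational(-1, 25), Mul(5, h)), Rational(1, 2)))
Add(Mul(-1, -2856), Function('B')(-29, -51)) = Add(Mul(-1, -2856), Mul(Rational(-1, 40), Pow(Add(-1, Mul(125, -51)), Rational(1, 2)))) = Add(2856, Mul(Rational(-1, 40), Pow(Add(-1, -6375), Rational(1, 2)))) = Add(2856, Mul(Rational(-1, 40), Pow(-6376, Rational(1, 2)))) = Add(2856, Mul(Rational(-1, 40), Mul(2, I, Pow(1594, Rational(1, 2))))) = Add(2856, Mul(Rational(-1, 20), I, Pow(1594, Rational(1, 2))))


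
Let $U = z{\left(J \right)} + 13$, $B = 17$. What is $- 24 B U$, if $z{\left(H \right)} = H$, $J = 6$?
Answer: $-7752$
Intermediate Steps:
$U = 19$ ($U = 6 + 13 = 19$)
$- 24 B U = - 24 \cdot 17 \cdot 19 = - 408 \cdot 19 = \left(-1\right) 7752 = -7752$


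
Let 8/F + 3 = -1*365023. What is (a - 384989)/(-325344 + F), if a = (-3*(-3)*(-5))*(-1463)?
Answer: 29124877001/29689754738 ≈ 0.98097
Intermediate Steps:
F = -4/182513 (F = 8/(-3 - 1*365023) = 8/(-3 - 365023) = 8/(-365026) = 8*(-1/365026) = -4/182513 ≈ -2.1916e-5)
a = 65835 (a = (9*(-5))*(-1463) = -45*(-1463) = 65835)
(a - 384989)/(-325344 + F) = (65835 - 384989)/(-325344 - 4/182513) = -319154/(-59379509476/182513) = -319154*(-182513/59379509476) = 29124877001/29689754738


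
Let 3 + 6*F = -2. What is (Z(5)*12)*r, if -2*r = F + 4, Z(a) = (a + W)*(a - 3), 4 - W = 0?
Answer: -342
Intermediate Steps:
F = -5/6 (F = -1/2 + (1/6)*(-2) = -1/2 - 1/3 = -5/6 ≈ -0.83333)
W = 4 (W = 4 - 1*0 = 4 + 0 = 4)
Z(a) = (-3 + a)*(4 + a) (Z(a) = (a + 4)*(a - 3) = (4 + a)*(-3 + a) = (-3 + a)*(4 + a))
r = -19/12 (r = -(-5/6 + 4)/2 = -1/2*19/6 = -19/12 ≈ -1.5833)
(Z(5)*12)*r = ((-12 + 5 + 5**2)*12)*(-19/12) = ((-12 + 5 + 25)*12)*(-19/12) = (18*12)*(-19/12) = 216*(-19/12) = -342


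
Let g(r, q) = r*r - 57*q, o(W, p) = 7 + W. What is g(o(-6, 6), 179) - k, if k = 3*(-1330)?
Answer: -6212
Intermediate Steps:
g(r, q) = r**2 - 57*q
k = -3990
g(o(-6, 6), 179) - k = ((7 - 6)**2 - 57*179) - 1*(-3990) = (1**2 - 10203) + 3990 = (1 - 10203) + 3990 = -10202 + 3990 = -6212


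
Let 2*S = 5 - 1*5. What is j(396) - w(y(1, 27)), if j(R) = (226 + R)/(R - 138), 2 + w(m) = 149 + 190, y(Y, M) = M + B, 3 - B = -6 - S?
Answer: -43162/129 ≈ -334.59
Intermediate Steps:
S = 0 (S = (5 - 1*5)/2 = (5 - 5)/2 = (½)*0 = 0)
B = 9 (B = 3 - (-6 - 1*0) = 3 - (-6 + 0) = 3 - 1*(-6) = 3 + 6 = 9)
y(Y, M) = 9 + M (y(Y, M) = M + 9 = 9 + M)
w(m) = 337 (w(m) = -2 + (149 + 190) = -2 + 339 = 337)
j(R) = (226 + R)/(-138 + R)
j(396) - w(y(1, 27)) = (226 + 396)/(-138 + 396) - 1*337 = 622/258 - 337 = (1/258)*622 - 337 = 311/129 - 337 = -43162/129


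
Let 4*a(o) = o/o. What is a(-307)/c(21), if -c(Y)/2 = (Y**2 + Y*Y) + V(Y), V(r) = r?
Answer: -1/7224 ≈ -0.00013843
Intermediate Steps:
a(o) = 1/4 (a(o) = (o/o)/4 = (1/4)*1 = 1/4)
c(Y) = -4*Y**2 - 2*Y (c(Y) = -2*((Y**2 + Y*Y) + Y) = -2*((Y**2 + Y**2) + Y) = -2*(2*Y**2 + Y) = -2*(Y + 2*Y**2) = -4*Y**2 - 2*Y)
a(-307)/c(21) = 1/(4*((2*21*(-1 - 2*21)))) = 1/(4*((2*21*(-1 - 42)))) = 1/(4*((2*21*(-43)))) = (1/4)/(-1806) = (1/4)*(-1/1806) = -1/7224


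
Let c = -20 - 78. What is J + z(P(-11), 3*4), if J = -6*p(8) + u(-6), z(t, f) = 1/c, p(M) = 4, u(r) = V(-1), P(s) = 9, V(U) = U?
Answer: -2451/98 ≈ -25.010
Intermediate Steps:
u(r) = -1
c = -98
z(t, f) = -1/98 (z(t, f) = 1/(-98) = -1/98)
J = -25 (J = -6*4 - 1 = -24 - 1 = -25)
J + z(P(-11), 3*4) = -25 - 1/98 = -2451/98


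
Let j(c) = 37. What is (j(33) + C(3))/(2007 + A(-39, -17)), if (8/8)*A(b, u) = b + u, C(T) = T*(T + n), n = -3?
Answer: 37/1951 ≈ 0.018965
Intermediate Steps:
C(T) = T*(-3 + T) (C(T) = T*(T - 3) = T*(-3 + T))
A(b, u) = b + u
(j(33) + C(3))/(2007 + A(-39, -17)) = (37 + 3*(-3 + 3))/(2007 + (-39 - 17)) = (37 + 3*0)/(2007 - 56) = (37 + 0)/1951 = 37*(1/1951) = 37/1951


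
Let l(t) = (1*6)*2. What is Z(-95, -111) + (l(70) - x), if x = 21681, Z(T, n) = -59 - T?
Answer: -21633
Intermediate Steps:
l(t) = 12 (l(t) = 6*2 = 12)
Z(-95, -111) + (l(70) - x) = (-59 - 1*(-95)) + (12 - 1*21681) = (-59 + 95) + (12 - 21681) = 36 - 21669 = -21633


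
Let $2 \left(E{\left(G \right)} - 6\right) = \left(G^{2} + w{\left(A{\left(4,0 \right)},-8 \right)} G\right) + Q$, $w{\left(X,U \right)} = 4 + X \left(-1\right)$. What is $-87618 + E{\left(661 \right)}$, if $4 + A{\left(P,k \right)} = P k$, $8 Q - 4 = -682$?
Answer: $\frac{1067601}{8} \approx 1.3345 \cdot 10^{5}$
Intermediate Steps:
$Q = - \frac{339}{4}$ ($Q = \frac{1}{2} + \frac{1}{8} \left(-682\right) = \frac{1}{2} - \frac{341}{4} = - \frac{339}{4} \approx -84.75$)
$A{\left(P,k \right)} = -4 + P k$
$w{\left(X,U \right)} = 4 - X$
$E{\left(G \right)} = - \frac{291}{8} + \frac{G^{2}}{2} + 4 G$ ($E{\left(G \right)} = 6 + \frac{\left(G^{2} + \left(4 - \left(-4 + 4 \cdot 0\right)\right) G\right) - \frac{339}{4}}{2} = 6 + \frac{\left(G^{2} + \left(4 - \left(-4 + 0\right)\right) G\right) - \frac{339}{4}}{2} = 6 + \frac{\left(G^{2} + \left(4 - -4\right) G\right) - \frac{339}{4}}{2} = 6 + \frac{\left(G^{2} + \left(4 + 4\right) G\right) - \frac{339}{4}}{2} = 6 + \frac{\left(G^{2} + 8 G\right) - \frac{339}{4}}{2} = 6 + \frac{- \frac{339}{4} + G^{2} + 8 G}{2} = 6 + \left(- \frac{339}{8} + \frac{G^{2}}{2} + 4 G\right) = - \frac{291}{8} + \frac{G^{2}}{2} + 4 G$)
$-87618 + E{\left(661 \right)} = -87618 + \left(- \frac{291}{8} + \frac{661^{2}}{2} + 4 \cdot 661\right) = -87618 + \left(- \frac{291}{8} + \frac{1}{2} \cdot 436921 + 2644\right) = -87618 + \left(- \frac{291}{8} + \frac{436921}{2} + 2644\right) = -87618 + \frac{1768545}{8} = \frac{1067601}{8}$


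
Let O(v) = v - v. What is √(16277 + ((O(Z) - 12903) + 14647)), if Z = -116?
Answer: √18021 ≈ 134.24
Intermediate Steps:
O(v) = 0
√(16277 + ((O(Z) - 12903) + 14647)) = √(16277 + ((0 - 12903) + 14647)) = √(16277 + (-12903 + 14647)) = √(16277 + 1744) = √18021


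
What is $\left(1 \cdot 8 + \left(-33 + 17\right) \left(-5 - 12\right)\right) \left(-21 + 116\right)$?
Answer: $26600$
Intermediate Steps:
$\left(1 \cdot 8 + \left(-33 + 17\right) \left(-5 - 12\right)\right) \left(-21 + 116\right) = \left(8 - -272\right) 95 = \left(8 + 272\right) 95 = 280 \cdot 95 = 26600$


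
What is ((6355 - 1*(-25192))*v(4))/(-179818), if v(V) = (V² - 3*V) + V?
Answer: -126188/89909 ≈ -1.4035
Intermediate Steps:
v(V) = V² - 2*V
((6355 - 1*(-25192))*v(4))/(-179818) = ((6355 - 1*(-25192))*(4*(-2 + 4)))/(-179818) = ((6355 + 25192)*(4*2))*(-1/179818) = (31547*8)*(-1/179818) = 252376*(-1/179818) = -126188/89909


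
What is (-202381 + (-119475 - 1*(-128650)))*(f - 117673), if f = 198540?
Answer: -15623989602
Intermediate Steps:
(-202381 + (-119475 - 1*(-128650)))*(f - 117673) = (-202381 + (-119475 - 1*(-128650)))*(198540 - 117673) = (-202381 + (-119475 + 128650))*80867 = (-202381 + 9175)*80867 = -193206*80867 = -15623989602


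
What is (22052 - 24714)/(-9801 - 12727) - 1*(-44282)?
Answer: 45344889/1024 ≈ 44282.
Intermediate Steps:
(22052 - 24714)/(-9801 - 12727) - 1*(-44282) = -2662/(-22528) + 44282 = -2662*(-1/22528) + 44282 = 121/1024 + 44282 = 45344889/1024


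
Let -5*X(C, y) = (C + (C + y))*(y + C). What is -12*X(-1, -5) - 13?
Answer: 439/5 ≈ 87.800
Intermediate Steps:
X(C, y) = -(C + y)*(y + 2*C)/5 (X(C, y) = -(C + (C + y))*(y + C)/5 = -(y + 2*C)*(C + y)/5 = -(C + y)*(y + 2*C)/5)
-12*X(-1, -5) - 13 = -12*(-⅖*(-1)² - ⅕*(-5)² - ⅗*(-1)*(-5)) - 13 = -12*(-⅖*1 - ⅕*25 - 3) - 13 = -12*(-⅖ - 5 - 3) - 13 = -12*(-42/5) - 13 = 504/5 - 13 = 439/5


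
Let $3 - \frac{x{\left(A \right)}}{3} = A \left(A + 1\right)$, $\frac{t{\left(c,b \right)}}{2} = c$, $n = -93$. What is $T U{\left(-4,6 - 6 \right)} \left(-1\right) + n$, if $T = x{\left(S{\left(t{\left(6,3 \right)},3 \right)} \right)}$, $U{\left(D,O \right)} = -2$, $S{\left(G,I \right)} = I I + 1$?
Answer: $-735$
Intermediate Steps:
$t{\left(c,b \right)} = 2 c$
$S{\left(G,I \right)} = 1 + I^{2}$ ($S{\left(G,I \right)} = I^{2} + 1 = 1 + I^{2}$)
$x{\left(A \right)} = 9 - 3 A \left(1 + A\right)$ ($x{\left(A \right)} = 9 - 3 A \left(A + 1\right) = 9 - 3 A \left(1 + A\right)$)
$T = -321$ ($T = 9 - 3 \left(1 + 3^{2}\right) - 3 \left(1 + 3^{2}\right)^{2} = 9 - 3 \left(1 + 9\right) - 3 \left(1 + 9\right)^{2} = 9 - 30 - 3 \cdot 10^{2} = 9 - 30 - 300 = -321$)
$T U{\left(-4,6 - 6 \right)} \left(-1\right) + n = - 321 \left(\left(-2\right) \left(-1\right)\right) - 93 = \left(-321\right) 2 - 93 = -642 - 93 = -735$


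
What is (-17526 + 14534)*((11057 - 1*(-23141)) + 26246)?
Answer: -180848448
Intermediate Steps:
(-17526 + 14534)*((11057 - 1*(-23141)) + 26246) = -2992*((11057 + 23141) + 26246) = -2992*(34198 + 26246) = -2992*60444 = -180848448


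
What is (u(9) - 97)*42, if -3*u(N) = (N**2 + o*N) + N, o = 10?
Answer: -6594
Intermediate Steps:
u(N) = -11*N/3 - N**2/3 (u(N) = -((N**2 + 10*N) + N)/3 = -(N**2 + 11*N)/3 = -11*N/3 - N**2/3)
(u(9) - 97)*42 = (-1/3*9*(11 + 9) - 97)*42 = (-1/3*9*20 - 97)*42 = (-60 - 97)*42 = -157*42 = -6594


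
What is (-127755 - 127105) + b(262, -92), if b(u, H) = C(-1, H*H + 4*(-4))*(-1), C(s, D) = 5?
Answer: -254865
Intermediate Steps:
b(u, H) = -5 (b(u, H) = 5*(-1) = -5)
(-127755 - 127105) + b(262, -92) = (-127755 - 127105) - 5 = -254860 - 5 = -254865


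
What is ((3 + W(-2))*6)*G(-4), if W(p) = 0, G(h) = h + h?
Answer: -144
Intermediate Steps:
G(h) = 2*h
((3 + W(-2))*6)*G(-4) = ((3 + 0)*6)*(2*(-4)) = (3*6)*(-8) = 18*(-8) = -144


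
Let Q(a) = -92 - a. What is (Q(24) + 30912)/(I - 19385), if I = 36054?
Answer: 30796/16669 ≈ 1.8475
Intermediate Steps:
(Q(24) + 30912)/(I - 19385) = ((-92 - 1*24) + 30912)/(36054 - 19385) = ((-92 - 24) + 30912)/16669 = (-116 + 30912)*(1/16669) = 30796*(1/16669) = 30796/16669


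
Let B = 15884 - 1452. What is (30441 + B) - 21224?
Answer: 23649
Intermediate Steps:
B = 14432
(30441 + B) - 21224 = (30441 + 14432) - 21224 = 44873 - 21224 = 23649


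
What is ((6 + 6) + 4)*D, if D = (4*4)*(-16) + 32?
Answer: -3584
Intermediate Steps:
D = -224 (D = 16*(-16) + 32 = -256 + 32 = -224)
((6 + 6) + 4)*D = ((6 + 6) + 4)*(-224) = (12 + 4)*(-224) = 16*(-224) = -3584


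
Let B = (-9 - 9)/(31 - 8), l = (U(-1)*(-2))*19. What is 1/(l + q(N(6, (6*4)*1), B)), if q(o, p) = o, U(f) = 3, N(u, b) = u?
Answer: -1/108 ≈ -0.0092593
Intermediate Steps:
l = -114 (l = (3*(-2))*19 = -6*19 = -114)
B = -18/23 ≈ -0.78261
1/(l + q(N(6, (6*4)*1), B)) = 1/(-114 + 6) = 1/(-108) = -1/108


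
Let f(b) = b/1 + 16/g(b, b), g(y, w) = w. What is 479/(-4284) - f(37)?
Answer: -5951063/158508 ≈ -37.544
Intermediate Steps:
f(b) = b + 16/b (f(b) = b/1 + 16/b = b*1 + 16/b = b + 16/b)
479/(-4284) - f(37) = 479/(-4284) - (37 + 16/37) = 479*(-1/4284) - (37 + 16*(1/37)) = -479/4284 - (37 + 16/37) = -479/4284 - 1*1385/37 = -479/4284 - 1385/37 = -5951063/158508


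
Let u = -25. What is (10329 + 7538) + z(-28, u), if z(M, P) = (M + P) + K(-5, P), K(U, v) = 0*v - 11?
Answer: 17803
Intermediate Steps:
K(U, v) = -11 (K(U, v) = 0 - 11 = -11)
z(M, P) = -11 + M + P (z(M, P) = (M + P) - 11 = -11 + M + P)
(10329 + 7538) + z(-28, u) = (10329 + 7538) + (-11 - 28 - 25) = 17867 - 64 = 17803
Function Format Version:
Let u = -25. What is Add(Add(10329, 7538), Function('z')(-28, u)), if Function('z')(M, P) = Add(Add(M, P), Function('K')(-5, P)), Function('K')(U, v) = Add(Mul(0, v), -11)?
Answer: 17803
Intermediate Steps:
Function('K')(U, v) = -11 (Function('K')(U, v) = Add(0, -11) = -11)
Function('z')(M, P) = Add(-11, M, P) (Function('z')(M, P) = Add(Add(M, P), -11) = Add(-11, M, P))
Add(Add(10329, 7538), Function('z')(-28, u)) = Add(Add(10329, 7538), Add(-11, -28, -25)) = Add(17867, -64) = 17803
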